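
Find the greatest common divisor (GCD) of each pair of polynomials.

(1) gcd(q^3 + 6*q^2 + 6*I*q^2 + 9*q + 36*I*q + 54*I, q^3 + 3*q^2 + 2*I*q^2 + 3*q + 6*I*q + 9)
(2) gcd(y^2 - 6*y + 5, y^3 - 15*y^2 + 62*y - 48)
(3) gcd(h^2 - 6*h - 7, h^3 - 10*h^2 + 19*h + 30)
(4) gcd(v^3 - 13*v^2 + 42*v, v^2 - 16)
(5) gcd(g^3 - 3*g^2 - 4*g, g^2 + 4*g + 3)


(1) = q + 3
(2) = y - 1
(3) = h + 1
(4) = 1
(5) = gcd(g*(g - 4)*(g + 1), (g + 1)*(g + 3)) = g + 1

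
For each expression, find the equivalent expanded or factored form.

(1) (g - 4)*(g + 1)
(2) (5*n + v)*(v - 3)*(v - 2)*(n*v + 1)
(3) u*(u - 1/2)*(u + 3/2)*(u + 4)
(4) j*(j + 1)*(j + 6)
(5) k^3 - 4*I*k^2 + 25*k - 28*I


(1) = g^2 - 3*g - 4
(2) = 5*n^2*v^3 - 25*n^2*v^2 + 30*n^2*v + n*v^4 - 5*n*v^3 + 11*n*v^2 - 25*n*v + 30*n + v^3 - 5*v^2 + 6*v
(3) = u^4 + 5*u^3 + 13*u^2/4 - 3*u
(4) = j^3 + 7*j^2 + 6*j
(5) = (k - 7*I)*(k - I)*(k + 4*I)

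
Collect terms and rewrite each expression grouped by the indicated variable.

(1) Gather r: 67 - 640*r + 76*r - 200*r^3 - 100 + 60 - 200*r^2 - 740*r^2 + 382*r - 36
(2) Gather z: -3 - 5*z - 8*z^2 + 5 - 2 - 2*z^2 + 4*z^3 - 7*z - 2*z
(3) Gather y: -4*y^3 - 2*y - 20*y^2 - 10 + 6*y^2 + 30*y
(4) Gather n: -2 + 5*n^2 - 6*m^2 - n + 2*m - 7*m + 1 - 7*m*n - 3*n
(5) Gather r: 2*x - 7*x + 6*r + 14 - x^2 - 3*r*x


(1) = -200*r^3 - 940*r^2 - 182*r - 9
(2) = 4*z^3 - 10*z^2 - 14*z
(3) = -4*y^3 - 14*y^2 + 28*y - 10
(4) = -6*m^2 - 5*m + 5*n^2 + n*(-7*m - 4) - 1
(5) = r*(6 - 3*x) - x^2 - 5*x + 14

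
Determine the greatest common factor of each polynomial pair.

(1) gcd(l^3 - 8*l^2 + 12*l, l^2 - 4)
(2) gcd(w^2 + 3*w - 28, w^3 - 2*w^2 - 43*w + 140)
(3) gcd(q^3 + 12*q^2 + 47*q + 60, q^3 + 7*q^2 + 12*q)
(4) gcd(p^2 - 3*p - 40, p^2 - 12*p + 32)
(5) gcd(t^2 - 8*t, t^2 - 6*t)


(1) = gcd(l*(l - 6)*(l - 2), (l - 2)*(l + 2)) = l - 2
(2) = gcd((w - 4)*(w + 7), (w - 5)*(w - 4)*(w + 7)) = w^2 + 3*w - 28
(3) = gcd((q + 3)*(q + 4)*(q + 5), q*(q + 3)*(q + 4)) = q^2 + 7*q + 12
(4) = gcd((p - 8)*(p + 5), (p - 8)*(p - 4)) = p - 8
(5) = t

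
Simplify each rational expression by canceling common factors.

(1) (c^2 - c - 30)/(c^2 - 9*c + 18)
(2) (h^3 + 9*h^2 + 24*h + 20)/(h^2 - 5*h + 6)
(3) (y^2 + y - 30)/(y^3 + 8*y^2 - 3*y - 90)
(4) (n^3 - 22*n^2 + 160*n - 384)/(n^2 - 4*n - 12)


(1) = (c + 5)/(c - 3)
(2) = (h^3 + 9*h^2 + 24*h + 20)/(h^2 - 5*h + 6)
(3) = (y - 5)/(y^2 + 2*y - 15)
(4) = (n^2 - 16*n + 64)/(n + 2)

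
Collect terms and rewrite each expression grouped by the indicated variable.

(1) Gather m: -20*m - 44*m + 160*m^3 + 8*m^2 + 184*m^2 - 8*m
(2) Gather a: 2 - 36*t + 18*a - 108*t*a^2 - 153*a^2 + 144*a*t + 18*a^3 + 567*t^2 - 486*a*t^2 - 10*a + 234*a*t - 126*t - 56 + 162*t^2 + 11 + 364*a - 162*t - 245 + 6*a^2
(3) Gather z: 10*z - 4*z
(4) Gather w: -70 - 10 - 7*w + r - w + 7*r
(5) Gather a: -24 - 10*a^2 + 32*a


(1) = 160*m^3 + 192*m^2 - 72*m
(2) = 18*a^3 + a^2*(-108*t - 147) + a*(-486*t^2 + 378*t + 372) + 729*t^2 - 324*t - 288
(3) = 6*z
(4) = 8*r - 8*w - 80
(5) = -10*a^2 + 32*a - 24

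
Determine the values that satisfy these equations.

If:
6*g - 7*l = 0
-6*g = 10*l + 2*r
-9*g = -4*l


Then:
g = 0
l = 0
r = 0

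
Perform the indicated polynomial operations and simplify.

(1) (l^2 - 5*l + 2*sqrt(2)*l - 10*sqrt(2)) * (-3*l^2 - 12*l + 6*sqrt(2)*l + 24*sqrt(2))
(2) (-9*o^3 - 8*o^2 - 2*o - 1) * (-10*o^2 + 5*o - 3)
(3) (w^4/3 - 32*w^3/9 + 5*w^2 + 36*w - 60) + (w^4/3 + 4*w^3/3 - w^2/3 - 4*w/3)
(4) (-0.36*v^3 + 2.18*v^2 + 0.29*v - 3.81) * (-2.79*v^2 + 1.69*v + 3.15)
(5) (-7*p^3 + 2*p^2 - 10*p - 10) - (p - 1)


(1) = -3*l^4 + 3*l^3 + 84*l^2 - 24*l - 480
(2) = 90*o^5 + 35*o^4 + 7*o^3 + 24*o^2 + o + 3
(3) = 2*w^4/3 - 20*w^3/9 + 14*w^2/3 + 104*w/3 - 60
(4) = 1.0044*v^5 - 6.6906*v^4 + 1.7411*v^3 + 17.987*v^2 - 5.5254*v - 12.0015
(5) = -7*p^3 + 2*p^2 - 11*p - 9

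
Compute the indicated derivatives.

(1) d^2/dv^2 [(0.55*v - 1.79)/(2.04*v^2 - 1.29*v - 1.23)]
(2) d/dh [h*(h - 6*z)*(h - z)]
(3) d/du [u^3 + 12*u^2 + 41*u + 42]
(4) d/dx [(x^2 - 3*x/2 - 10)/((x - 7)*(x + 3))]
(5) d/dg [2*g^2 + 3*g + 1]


(1) = ((8.7222 - 6.732*v)*(-2.04*v^2 + 1.29*v + 1.23) - (0.55*v - 1.79)*(4.08*v - 1.29)*(8.16*v - 2.58))/(-2.04*v^2 + 1.29*v + 1.23)^3
(2) = 3*h^2 - 14*h*z + 6*z^2
(3) = 3*u^2 + 24*u + 41
(4) = (-5*x^2 - 44*x - 17)/(2*(x^4 - 8*x^3 - 26*x^2 + 168*x + 441))
(5) = 4*g + 3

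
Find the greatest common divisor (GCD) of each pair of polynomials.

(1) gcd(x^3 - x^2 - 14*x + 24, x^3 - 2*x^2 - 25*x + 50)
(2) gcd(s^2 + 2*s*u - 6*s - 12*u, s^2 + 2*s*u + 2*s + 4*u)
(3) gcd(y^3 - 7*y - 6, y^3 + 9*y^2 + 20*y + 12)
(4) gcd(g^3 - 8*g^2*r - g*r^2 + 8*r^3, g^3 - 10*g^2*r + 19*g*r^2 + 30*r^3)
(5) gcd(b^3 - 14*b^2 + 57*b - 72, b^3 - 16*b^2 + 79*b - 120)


(1) = gcd((x - 3)*(x - 2)*(x + 4), (x - 5)*(x - 2)*(x + 5)) = x - 2
(2) = s + 2*u
(3) = y^2 + 3*y + 2
(4) = gcd((g - 8*r)*(g - r)*(g + r), (g - 6*r)*(g - 5*r)*(g + r)) = g + r
(5) = b^2 - 11*b + 24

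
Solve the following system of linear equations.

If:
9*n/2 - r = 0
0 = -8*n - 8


Then:
n = -1
r = -9/2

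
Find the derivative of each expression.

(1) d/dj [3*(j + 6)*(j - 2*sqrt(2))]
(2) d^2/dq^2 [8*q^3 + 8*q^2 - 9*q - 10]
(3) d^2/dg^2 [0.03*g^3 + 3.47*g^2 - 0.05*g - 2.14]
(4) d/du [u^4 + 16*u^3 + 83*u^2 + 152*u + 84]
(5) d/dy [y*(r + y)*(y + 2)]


(1) = 6*j - 6*sqrt(2) + 18
(2) = 48*q + 16
(3) = 0.18*g + 6.94
(4) = 4*u^3 + 48*u^2 + 166*u + 152
(5) = y*(r + y) + y*(y + 2) + (r + y)*(y + 2)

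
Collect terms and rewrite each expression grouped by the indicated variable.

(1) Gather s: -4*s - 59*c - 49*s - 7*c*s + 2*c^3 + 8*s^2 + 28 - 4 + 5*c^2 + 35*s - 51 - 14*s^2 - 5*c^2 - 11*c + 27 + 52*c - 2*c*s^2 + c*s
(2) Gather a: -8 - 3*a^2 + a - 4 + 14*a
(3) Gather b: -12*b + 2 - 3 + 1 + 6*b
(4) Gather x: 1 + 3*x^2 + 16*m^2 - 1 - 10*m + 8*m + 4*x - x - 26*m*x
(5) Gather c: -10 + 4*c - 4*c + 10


(1) = 2*c^3 - 18*c + s^2*(-2*c - 6) + s*(-6*c - 18)
(2) = -3*a^2 + 15*a - 12
(3) = -6*b
(4) = 16*m^2 - 2*m + 3*x^2 + x*(3 - 26*m)
(5) = 0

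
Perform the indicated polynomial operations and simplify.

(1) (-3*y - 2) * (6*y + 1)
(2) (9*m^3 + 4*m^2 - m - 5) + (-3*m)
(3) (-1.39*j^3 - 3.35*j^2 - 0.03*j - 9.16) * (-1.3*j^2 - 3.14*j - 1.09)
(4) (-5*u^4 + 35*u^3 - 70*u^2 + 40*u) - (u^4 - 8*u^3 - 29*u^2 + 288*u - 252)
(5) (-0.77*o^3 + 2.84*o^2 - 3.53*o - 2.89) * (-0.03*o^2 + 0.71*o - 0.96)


(1) = -18*y^2 - 15*y - 2
(2) = 9*m^3 + 4*m^2 - 4*m - 5
(3) = 1.807*j^5 + 8.7196*j^4 + 12.0731*j^3 + 15.6537*j^2 + 28.7951*j + 9.9844
(4) = -6*u^4 + 43*u^3 - 41*u^2 - 248*u + 252
(5) = 0.0231*o^5 - 0.6319*o^4 + 2.8615*o^3 - 5.146*o^2 + 1.3369*o + 2.7744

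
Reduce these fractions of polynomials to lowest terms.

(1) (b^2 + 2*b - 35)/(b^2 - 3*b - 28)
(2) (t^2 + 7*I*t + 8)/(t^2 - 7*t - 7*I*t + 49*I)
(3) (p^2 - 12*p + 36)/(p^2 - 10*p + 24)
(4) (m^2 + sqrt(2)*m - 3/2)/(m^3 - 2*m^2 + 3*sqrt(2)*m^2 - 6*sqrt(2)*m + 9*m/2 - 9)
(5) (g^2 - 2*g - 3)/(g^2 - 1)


(1) = (b^2 + 2*b - 35)/(b^2 - 3*b - 28)
(2) = (t^2 + 7*I*t + 8)/(t^2 + t*(-7 - 7*I) + 49*I)
(3) = (p - 6)/(p - 4)
(4) = (4*m - 2*sqrt(2))/(4*m^2 + m*(-8 + 6*sqrt(2)) - 12*sqrt(2))
(5) = (g - 3)/(g - 1)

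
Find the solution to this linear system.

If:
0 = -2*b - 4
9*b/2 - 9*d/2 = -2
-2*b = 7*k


Then:
b = -2
d = -14/9
k = 4/7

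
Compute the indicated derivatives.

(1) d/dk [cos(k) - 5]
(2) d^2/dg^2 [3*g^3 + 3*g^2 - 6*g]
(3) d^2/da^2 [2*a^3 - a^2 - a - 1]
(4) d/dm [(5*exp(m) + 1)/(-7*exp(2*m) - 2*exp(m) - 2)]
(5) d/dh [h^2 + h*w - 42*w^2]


(1) = -sin(k)
(2) = 18*g + 6
(3) = 12*a - 2
(4) = (35*exp(2*m) + 14*exp(m) - 8)*exp(m)/(49*exp(4*m) + 28*exp(3*m) + 32*exp(2*m) + 8*exp(m) + 4)
(5) = 2*h + w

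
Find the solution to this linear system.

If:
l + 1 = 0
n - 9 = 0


Then:
l = -1
n = 9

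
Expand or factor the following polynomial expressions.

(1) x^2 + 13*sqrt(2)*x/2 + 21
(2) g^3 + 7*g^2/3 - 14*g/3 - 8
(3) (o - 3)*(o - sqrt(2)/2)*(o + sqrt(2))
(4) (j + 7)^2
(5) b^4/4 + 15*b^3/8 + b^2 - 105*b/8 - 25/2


(1) = (x + 3*sqrt(2))*(x + 7*sqrt(2)/2)
(2) = (g - 2)*(g + 4/3)*(g + 3)
(3) = o^3 - 3*o^2 + sqrt(2)*o^2/2 - 3*sqrt(2)*o/2 - o + 3
(4) = j^2 + 14*j + 49
(5) = (b/4 + 1)*(b - 5/2)*(b + 1)*(b + 5)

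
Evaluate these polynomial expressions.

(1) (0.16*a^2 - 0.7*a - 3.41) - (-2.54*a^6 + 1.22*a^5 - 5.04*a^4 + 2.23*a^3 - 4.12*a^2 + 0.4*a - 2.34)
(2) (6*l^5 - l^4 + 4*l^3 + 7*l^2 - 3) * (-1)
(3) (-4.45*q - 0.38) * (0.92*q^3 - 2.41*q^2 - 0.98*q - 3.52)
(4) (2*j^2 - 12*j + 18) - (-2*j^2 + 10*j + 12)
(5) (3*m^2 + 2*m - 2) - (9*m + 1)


(1) = 2.54*a^6 - 1.22*a^5 + 5.04*a^4 - 2.23*a^3 + 4.28*a^2 - 1.1*a - 1.07
(2) = -6*l^5 + l^4 - 4*l^3 - 7*l^2 + 3
(3) = -4.094*q^4 + 10.3749*q^3 + 5.2768*q^2 + 16.0364*q + 1.3376
(4) = 4*j^2 - 22*j + 6
(5) = 3*m^2 - 7*m - 3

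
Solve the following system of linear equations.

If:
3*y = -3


Then:
y = -1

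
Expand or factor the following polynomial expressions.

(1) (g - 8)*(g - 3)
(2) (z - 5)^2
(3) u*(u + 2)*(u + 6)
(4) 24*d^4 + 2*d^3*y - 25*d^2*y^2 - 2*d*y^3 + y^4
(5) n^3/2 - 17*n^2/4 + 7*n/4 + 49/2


(1) = g^2 - 11*g + 24
(2) = z^2 - 10*z + 25
(3) = u^3 + 8*u^2 + 12*u
(4) = (-6*d + y)*(-d + y)*(d + y)*(4*d + y)
(5) = (n/2 + 1)*(n - 7)*(n - 7/2)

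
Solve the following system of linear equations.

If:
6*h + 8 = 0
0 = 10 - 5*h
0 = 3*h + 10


Then:
No Solution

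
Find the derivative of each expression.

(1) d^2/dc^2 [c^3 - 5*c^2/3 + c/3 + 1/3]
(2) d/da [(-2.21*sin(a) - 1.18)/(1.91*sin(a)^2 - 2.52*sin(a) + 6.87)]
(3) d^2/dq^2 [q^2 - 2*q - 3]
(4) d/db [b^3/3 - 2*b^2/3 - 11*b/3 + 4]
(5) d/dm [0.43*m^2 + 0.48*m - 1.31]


(1) = 6*c - 10/3
(2) = (4.2211*sin(a)^2 + 4.5076*sin(a) - 18.1563)*cos(a)/(3.6481*sin(a)^4 - 9.6264*sin(a)^3 + 32.5938*sin(a)^2 - 34.6248*sin(a) + 47.1969)
(3) = 2
(4) = b^2 - 4*b/3 - 11/3
(5) = 0.86*m + 0.48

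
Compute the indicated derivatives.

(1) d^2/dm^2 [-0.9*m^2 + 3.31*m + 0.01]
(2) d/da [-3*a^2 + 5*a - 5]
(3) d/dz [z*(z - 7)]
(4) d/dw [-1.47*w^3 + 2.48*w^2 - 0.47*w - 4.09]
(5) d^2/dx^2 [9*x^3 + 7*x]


(1) = -1.80000000000000
(2) = 5 - 6*a
(3) = 2*z - 7
(4) = -4.41*w^2 + 4.96*w - 0.47
(5) = 54*x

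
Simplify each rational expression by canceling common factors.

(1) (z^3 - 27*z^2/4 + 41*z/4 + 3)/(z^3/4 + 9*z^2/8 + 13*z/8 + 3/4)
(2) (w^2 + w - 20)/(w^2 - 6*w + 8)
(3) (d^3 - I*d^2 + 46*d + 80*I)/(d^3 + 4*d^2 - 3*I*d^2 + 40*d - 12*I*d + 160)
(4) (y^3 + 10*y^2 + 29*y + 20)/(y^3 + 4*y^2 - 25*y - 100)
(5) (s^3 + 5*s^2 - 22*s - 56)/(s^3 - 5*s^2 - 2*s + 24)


(1) = (8*z^3 - 54*z^2 + 82*z + 24)/(2*z^3 + 9*z^2 + 13*z + 6)
(2) = (w + 5)/(w - 2)
(3) = (d + 2*I)/(d + 4)
(4) = (y + 1)/(y - 5)
(5) = (s + 7)/(s - 3)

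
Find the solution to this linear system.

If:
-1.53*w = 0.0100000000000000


Then:
w = -0.01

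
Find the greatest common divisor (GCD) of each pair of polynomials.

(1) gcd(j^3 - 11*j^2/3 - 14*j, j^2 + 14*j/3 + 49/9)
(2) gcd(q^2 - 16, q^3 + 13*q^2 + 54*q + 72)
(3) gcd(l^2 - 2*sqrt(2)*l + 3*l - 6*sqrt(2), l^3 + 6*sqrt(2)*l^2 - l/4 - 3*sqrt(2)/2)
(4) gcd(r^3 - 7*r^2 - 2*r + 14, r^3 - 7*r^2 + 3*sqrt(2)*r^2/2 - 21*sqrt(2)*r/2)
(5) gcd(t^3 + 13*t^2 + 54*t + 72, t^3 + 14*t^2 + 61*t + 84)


(1) = gcd(j*(j - 6)*(j + 7/3), (j + 7/3)^2) = j + 7/3
(2) = gcd((q - 4)*(q + 4), (q + 3)*(q + 4)*(q + 6)) = q + 4
(3) = 1
(4) = gcd((r - 7)*(r - sqrt(2))*(r + sqrt(2)), r*(r - 7)*(r + 3*sqrt(2)/2)) = r - 7
(5) = t^2 + 7*t + 12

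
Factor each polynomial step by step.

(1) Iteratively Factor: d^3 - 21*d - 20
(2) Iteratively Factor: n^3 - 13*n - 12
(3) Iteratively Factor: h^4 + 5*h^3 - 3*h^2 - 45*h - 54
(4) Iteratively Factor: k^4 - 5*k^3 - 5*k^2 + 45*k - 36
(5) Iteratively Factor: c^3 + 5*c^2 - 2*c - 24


(1) = (d + 4)*(d^2 - 4*d - 5) = (d - 5)*(d + 4)*(d + 1)
(2) = (n + 1)*(n^2 - n - 12) = (n - 4)*(n + 1)*(n + 3)
(3) = (h - 3)*(h^3 + 8*h^2 + 21*h + 18) = (h - 3)*(h + 2)*(h^2 + 6*h + 9) = (h - 3)*(h + 2)*(h + 3)*(h + 3)
(4) = (k - 1)*(k^3 - 4*k^2 - 9*k + 36) = (k - 1)*(k + 3)*(k^2 - 7*k + 12) = (k - 3)*(k - 1)*(k + 3)*(k - 4)
(5) = (c + 3)*(c^2 + 2*c - 8) = (c - 2)*(c + 3)*(c + 4)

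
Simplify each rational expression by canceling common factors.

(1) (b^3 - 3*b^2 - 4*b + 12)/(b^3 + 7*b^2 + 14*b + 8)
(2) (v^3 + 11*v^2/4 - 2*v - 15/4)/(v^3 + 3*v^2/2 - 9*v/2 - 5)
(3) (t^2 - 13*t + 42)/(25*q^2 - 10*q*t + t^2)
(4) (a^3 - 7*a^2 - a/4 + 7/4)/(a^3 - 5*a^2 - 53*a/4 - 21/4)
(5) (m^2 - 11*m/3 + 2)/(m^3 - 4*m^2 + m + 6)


(1) = (b^2 - 5*b + 6)/(b^2 + 5*b + 4)
(2) = (4*v^2 + 7*v - 15)/(4*v^2 + 2*v - 20)
(3) = (t^2 - 13*t + 42)/(25*q^2 - 10*q*t + t^2)
(4) = (2*a - 1)/(2*a + 3)
(5) = (3*m - 2)/(3*m^2 - 3*m - 6)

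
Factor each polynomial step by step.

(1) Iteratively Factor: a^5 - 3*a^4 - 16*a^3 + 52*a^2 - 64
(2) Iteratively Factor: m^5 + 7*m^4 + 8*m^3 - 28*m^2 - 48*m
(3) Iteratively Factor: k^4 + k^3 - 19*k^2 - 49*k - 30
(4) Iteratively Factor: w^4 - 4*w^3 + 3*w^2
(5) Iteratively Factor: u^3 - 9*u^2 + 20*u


(1) = (a + 4)*(a^4 - 7*a^3 + 12*a^2 + 4*a - 16) = (a + 1)*(a + 4)*(a^3 - 8*a^2 + 20*a - 16) = (a - 4)*(a + 1)*(a + 4)*(a^2 - 4*a + 4) = (a - 4)*(a - 2)*(a + 1)*(a + 4)*(a - 2)
(2) = (m - 2)*(m^4 + 9*m^3 + 26*m^2 + 24*m) = (m - 2)*(m + 2)*(m^3 + 7*m^2 + 12*m) = (m - 2)*(m + 2)*(m + 3)*(m^2 + 4*m) = m*(m - 2)*(m + 2)*(m + 3)*(m + 4)
(3) = (k + 2)*(k^3 - k^2 - 17*k - 15) = (k + 2)*(k + 3)*(k^2 - 4*k - 5) = (k + 1)*(k + 2)*(k + 3)*(k - 5)
(4) = (w - 1)*(w^3 - 3*w^2) = w*(w - 1)*(w^2 - 3*w) = w*(w - 3)*(w - 1)*(w)
(5) = (u)*(u^2 - 9*u + 20) = u*(u - 4)*(u - 5)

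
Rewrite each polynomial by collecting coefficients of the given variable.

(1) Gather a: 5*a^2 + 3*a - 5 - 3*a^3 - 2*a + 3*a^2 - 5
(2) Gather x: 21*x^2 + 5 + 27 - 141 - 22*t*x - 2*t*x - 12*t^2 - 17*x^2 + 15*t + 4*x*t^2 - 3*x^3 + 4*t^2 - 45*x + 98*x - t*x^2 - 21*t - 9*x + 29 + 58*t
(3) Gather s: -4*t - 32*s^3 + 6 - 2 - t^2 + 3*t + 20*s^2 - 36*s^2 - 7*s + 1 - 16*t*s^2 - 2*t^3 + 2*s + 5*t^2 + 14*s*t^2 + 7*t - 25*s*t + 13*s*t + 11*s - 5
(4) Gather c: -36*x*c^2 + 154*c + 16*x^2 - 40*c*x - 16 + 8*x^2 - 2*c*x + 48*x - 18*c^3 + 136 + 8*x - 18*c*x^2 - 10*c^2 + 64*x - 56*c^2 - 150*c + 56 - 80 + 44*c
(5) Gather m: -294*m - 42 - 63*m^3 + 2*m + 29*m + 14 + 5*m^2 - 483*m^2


(1) = -3*a^3 + 8*a^2 + a - 10
(2) = -8*t^2 + 52*t - 3*x^3 + x^2*(4 - t) + x*(4*t^2 - 24*t + 44) - 80
(3) = -32*s^3 + s^2*(-16*t - 16) + s*(14*t^2 - 12*t + 6) - 2*t^3 + 4*t^2 + 6*t
(4) = -18*c^3 + c^2*(-36*x - 66) + c*(-18*x^2 - 42*x + 48) + 24*x^2 + 120*x + 96
(5) = -63*m^3 - 478*m^2 - 263*m - 28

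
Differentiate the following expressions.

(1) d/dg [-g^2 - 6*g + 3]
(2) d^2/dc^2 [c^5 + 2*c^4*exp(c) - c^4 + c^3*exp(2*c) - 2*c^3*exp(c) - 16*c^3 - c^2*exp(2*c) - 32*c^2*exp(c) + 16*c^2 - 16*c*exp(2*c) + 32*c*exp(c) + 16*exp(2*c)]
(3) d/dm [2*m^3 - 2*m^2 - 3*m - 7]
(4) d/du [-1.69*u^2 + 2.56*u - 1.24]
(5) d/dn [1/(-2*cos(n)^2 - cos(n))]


(1) = -2*g - 6
(2) = 2*c^4*exp(c) + 4*c^3*exp(2*c) + 14*c^3*exp(c) + 20*c^3 + 8*c^2*exp(2*c) - 20*c^2*exp(c) - 12*c^2 - 66*c*exp(2*c) - 108*c*exp(c) - 96*c - 2*exp(2*c) + 32
(3) = 6*m^2 - 4*m - 3
(4) = 2.56 - 3.38*u
(5) = -(sin(n)/cos(n)^2 + 4*tan(n))/(2*cos(n) + 1)^2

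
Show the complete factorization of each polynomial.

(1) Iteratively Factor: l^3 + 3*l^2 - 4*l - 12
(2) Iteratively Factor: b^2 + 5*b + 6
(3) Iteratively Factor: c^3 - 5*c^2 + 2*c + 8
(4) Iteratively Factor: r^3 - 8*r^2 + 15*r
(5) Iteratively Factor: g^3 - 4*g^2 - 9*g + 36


(1) = (l + 3)*(l^2 - 4) = (l - 2)*(l + 3)*(l + 2)
(2) = (b + 3)*(b + 2)
(3) = (c - 2)*(c^2 - 3*c - 4) = (c - 2)*(c + 1)*(c - 4)
(4) = (r - 3)*(r^2 - 5*r) = (r - 5)*(r - 3)*(r)
(5) = (g + 3)*(g^2 - 7*g + 12) = (g - 4)*(g + 3)*(g - 3)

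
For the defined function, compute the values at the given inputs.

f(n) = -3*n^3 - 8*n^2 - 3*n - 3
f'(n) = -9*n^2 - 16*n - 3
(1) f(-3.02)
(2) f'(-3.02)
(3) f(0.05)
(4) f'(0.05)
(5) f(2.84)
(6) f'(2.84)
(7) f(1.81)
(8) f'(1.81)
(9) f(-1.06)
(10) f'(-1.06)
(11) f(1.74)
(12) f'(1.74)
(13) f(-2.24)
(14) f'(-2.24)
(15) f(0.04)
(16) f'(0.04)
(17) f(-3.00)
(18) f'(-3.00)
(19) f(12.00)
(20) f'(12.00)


(1) = 15.73
(2) = -36.76
(3) = -3.17
(4) = -3.82
(5) = -144.76
(6) = -121.03
(7) = -52.43
(8) = -61.44
(9) = -5.24
(10) = 3.85
(11) = -48.24
(12) = -58.09
(13) = -2.70
(14) = -12.32
(15) = -3.13
(16) = -3.65
(17) = 15.00
(18) = -36.00
(19) = -6375.00
(20) = -1491.00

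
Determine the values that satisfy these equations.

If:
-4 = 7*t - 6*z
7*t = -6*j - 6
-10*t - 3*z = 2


Then:
j = -53/81
t = -8/27
z = 26/81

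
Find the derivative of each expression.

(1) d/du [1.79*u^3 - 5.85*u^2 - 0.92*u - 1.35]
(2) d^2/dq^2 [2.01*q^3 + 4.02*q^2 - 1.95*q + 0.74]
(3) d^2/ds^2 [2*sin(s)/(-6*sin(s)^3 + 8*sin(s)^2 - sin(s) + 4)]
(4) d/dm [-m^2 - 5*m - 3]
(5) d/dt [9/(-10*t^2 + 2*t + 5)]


(1) = 5.37*u^2 - 11.7*u - 0.92
(2) = 12.06*q + 8.04
(3) = 2*(144*sin(s)^7 - 528*sin(s)^6 + 336*sin(s)^5 + 1184*sin(s)^4 - 500*sin(s)^2 - 343*sin(s) + 24*sin(3*s)^2 + 237*sin(3*s) - 32*sin(5*s) - 8)/(6*sin(s)^3 - 8*sin(s)^2 + sin(s) - 4)^3
(4) = -2*m - 5
(5) = 18*(10*t - 1)/(-10*t^2 + 2*t + 5)^2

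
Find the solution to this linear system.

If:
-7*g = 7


Then:
g = -1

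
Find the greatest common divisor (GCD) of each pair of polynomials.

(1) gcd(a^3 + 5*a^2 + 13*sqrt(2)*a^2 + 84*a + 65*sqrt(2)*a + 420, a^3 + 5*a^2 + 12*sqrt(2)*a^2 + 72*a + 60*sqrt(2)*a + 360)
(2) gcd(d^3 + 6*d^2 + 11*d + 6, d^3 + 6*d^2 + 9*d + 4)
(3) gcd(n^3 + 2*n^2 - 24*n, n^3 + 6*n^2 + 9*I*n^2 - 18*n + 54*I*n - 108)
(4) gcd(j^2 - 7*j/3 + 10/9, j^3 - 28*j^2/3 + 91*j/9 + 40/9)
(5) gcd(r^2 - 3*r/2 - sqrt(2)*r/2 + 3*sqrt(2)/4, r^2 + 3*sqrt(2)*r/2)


(1) = a^2 + a*(5 + 6*sqrt(2)) + 30*sqrt(2)
(2) = d + 1
(3) = n + 6
(4) = gcd((j - 5/3)*(j - 2/3), (j - 8)*(j - 5/3)*(j + 1/3)) = j - 5/3
(5) = 1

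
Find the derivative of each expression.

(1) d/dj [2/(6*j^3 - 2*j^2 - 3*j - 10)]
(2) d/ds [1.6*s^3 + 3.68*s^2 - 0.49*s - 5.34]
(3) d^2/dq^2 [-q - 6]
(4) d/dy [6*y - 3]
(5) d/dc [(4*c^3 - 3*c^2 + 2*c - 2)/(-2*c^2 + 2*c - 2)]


(1) = 2*(-18*j^2 + 4*j + 3)/(-6*j^3 + 2*j^2 + 3*j + 10)^2
(2) = 4.8*s^2 + 7.36*s - 0.49
(3) = 0
(4) = 6
(5) = c*(-4*c^3 + 8*c^2 - 13*c + 2)/(2*(c^4 - 2*c^3 + 3*c^2 - 2*c + 1))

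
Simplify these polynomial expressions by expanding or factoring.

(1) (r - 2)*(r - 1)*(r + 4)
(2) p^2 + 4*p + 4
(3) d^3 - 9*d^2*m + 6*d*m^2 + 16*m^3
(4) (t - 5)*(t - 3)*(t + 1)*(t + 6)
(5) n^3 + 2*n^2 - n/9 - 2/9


(1) = r^3 + r^2 - 10*r + 8
(2) = (p + 2)^2
(3) = (d - 8*m)*(d - 2*m)*(d + m)
(4) = t^4 - t^3 - 35*t^2 + 57*t + 90
(5) = (n - 1/3)*(n + 1/3)*(n + 2)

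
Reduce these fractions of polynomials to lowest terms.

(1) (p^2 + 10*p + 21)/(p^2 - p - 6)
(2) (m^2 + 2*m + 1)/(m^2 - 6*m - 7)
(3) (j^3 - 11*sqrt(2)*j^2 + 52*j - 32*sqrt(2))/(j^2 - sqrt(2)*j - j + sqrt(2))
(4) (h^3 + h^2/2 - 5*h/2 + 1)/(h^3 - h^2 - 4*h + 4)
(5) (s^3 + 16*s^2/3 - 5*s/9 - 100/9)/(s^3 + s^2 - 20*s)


(1) = (p^2 + 10*p + 21)/(p^2 - p - 6)
(2) = (m + 1)/(m - 7)
(3) = (j^2 - 10*sqrt(2)*j + 32)/(j - 1)
(4) = (2*h - 1)/(2*h - 4)
(5) = (9*s^2 + 3*s - 20)/(9*s^2 - 36*s)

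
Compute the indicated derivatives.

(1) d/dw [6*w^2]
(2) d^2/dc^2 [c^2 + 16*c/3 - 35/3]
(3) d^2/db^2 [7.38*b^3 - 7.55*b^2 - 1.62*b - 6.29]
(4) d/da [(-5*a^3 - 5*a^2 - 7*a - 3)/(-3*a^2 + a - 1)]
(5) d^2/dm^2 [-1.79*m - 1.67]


(1) = 12*w
(2) = 2
(3) = 44.28*b - 15.1
(4) = (15*a^4 - 10*a^3 - 11*a^2 - 8*a + 10)/(9*a^4 - 6*a^3 + 7*a^2 - 2*a + 1)
(5) = 0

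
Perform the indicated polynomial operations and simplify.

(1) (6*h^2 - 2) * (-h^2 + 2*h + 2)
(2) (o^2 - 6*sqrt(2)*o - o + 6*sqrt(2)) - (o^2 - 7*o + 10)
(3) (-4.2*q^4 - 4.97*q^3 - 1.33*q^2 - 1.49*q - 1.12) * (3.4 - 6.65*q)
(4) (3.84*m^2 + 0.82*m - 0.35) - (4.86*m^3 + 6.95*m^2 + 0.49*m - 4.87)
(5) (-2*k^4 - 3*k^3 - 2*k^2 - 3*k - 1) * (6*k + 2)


(1) = -6*h^4 + 12*h^3 + 14*h^2 - 4*h - 4
(2) = -6*sqrt(2)*o + 6*o - 10 + 6*sqrt(2)
(3) = 27.93*q^5 + 18.7705*q^4 - 8.0535*q^3 + 5.3865*q^2 + 2.382*q - 3.808
(4) = -4.86*m^3 - 3.11*m^2 + 0.33*m + 4.52
(5) = -12*k^5 - 22*k^4 - 18*k^3 - 22*k^2 - 12*k - 2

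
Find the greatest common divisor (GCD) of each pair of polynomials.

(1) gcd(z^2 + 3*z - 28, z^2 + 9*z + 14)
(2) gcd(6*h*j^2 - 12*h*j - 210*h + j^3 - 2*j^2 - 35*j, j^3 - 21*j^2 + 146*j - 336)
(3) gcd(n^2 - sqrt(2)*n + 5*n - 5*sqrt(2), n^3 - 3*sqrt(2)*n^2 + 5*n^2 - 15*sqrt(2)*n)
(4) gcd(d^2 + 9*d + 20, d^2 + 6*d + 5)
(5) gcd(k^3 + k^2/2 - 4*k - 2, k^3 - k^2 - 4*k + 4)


(1) = z + 7
(2) = gcd((6*h + j)*(j - 7)*(j + 5), (j - 8)*(j - 7)*(j - 6)) = j - 7
(3) = gcd((n + 5)*(n - sqrt(2)), n*(n + 5)*(n - 3*sqrt(2))) = n + 5
(4) = gcd((d + 4)*(d + 5), (d + 1)*(d + 5)) = d + 5
(5) = gcd((k - 2)*(k + 1/2)*(k + 2), (k - 2)*(k - 1)*(k + 2)) = k^2 - 4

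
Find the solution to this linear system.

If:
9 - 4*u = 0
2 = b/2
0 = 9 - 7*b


Then:
No Solution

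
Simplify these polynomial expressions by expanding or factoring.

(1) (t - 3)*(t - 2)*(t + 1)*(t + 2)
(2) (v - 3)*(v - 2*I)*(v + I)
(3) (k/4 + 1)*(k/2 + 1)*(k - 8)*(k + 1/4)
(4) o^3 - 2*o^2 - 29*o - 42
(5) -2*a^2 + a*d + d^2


(1) = t^4 - 2*t^3 - 7*t^2 + 8*t + 12
(2) = v^3 - 3*v^2 - I*v^2 + 2*v + 3*I*v - 6
(3) = k^4/8 - 7*k^3/32 - 81*k^2/16 - 37*k/4 - 2
(4) = (o - 7)*(o + 2)*(o + 3)
(5) = (-a + d)*(2*a + d)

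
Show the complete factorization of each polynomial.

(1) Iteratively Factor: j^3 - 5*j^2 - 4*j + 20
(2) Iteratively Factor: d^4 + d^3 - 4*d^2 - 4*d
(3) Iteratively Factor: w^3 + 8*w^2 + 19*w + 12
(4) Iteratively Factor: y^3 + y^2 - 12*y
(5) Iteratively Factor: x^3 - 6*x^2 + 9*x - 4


(1) = (j + 2)*(j^2 - 7*j + 10) = (j - 5)*(j + 2)*(j - 2)
(2) = (d)*(d^3 + d^2 - 4*d - 4) = d*(d + 2)*(d^2 - d - 2) = d*(d - 2)*(d + 2)*(d + 1)
(3) = (w + 4)*(w^2 + 4*w + 3) = (w + 1)*(w + 4)*(w + 3)
(4) = (y + 4)*(y^2 - 3*y) = (y - 3)*(y + 4)*(y)
(5) = (x - 4)*(x^2 - 2*x + 1) = (x - 4)*(x - 1)*(x - 1)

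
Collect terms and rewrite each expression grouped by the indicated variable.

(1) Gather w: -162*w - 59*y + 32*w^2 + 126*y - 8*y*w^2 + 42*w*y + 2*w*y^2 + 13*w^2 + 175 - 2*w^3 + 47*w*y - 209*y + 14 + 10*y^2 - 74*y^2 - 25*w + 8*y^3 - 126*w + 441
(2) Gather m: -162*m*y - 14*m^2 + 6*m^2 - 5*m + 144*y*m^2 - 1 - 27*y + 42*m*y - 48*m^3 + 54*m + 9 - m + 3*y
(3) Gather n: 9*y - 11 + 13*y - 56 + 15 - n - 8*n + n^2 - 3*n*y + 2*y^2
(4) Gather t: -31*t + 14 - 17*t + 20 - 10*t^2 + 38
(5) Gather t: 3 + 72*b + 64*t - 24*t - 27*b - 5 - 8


(1) = -2*w^3 + w^2*(45 - 8*y) + w*(2*y^2 + 89*y - 313) + 8*y^3 - 64*y^2 - 142*y + 630
(2) = -48*m^3 + m^2*(144*y - 8) + m*(48 - 120*y) - 24*y + 8
(3) = n^2 + n*(-3*y - 9) + 2*y^2 + 22*y - 52
(4) = -10*t^2 - 48*t + 72
(5) = 45*b + 40*t - 10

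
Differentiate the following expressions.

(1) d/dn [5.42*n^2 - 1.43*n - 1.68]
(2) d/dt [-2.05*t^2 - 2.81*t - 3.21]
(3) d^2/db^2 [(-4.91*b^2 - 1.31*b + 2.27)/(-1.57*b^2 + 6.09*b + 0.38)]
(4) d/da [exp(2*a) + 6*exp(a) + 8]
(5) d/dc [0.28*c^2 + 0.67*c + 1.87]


(1) = 10.84*n - 1.43
(2) = -4.1*t - 2.81
(3) = (100.350004*b^3 - 15.996102*b^2 + 134.914182*b - 175.733734)/(3.869893*b^6 - 45.033723*b^5 + 171.874965*b^4 - 204.066765*b^3 - 41.60031*b^2 - 2.638188*b - 0.054872)
(4) = 2*(exp(a) + 3)*exp(a)
(5) = 0.56*c + 0.67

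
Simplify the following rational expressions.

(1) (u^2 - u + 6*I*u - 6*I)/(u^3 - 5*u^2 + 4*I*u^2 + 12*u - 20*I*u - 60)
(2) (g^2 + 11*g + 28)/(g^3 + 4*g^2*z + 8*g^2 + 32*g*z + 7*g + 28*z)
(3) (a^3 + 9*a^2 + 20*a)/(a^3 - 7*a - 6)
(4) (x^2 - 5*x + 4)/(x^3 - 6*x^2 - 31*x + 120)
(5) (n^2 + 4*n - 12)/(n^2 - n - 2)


(1) = (u - 1)/(u^2 + u*(-5 - 2*I) + 10*I)
(2) = (g + 4)/(g^2 + 4*g*z + g + 4*z)
(3) = (a^3 + 9*a^2 + 20*a)/(a^3 - 7*a - 6)
(4) = (x^2 - 5*x + 4)/(x^3 - 6*x^2 - 31*x + 120)
(5) = (n + 6)/(n + 1)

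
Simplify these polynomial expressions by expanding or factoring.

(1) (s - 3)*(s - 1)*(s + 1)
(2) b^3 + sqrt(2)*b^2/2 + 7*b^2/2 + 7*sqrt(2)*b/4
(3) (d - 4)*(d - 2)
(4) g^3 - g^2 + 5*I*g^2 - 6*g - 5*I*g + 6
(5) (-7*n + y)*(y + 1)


(1) = s^3 - 3*s^2 - s + 3
(2) = b*(b + 7/2)*(b + sqrt(2)/2)
(3) = d^2 - 6*d + 8
(4) = (g - 1)*(g + 2*I)*(g + 3*I)
(5) = -7*n*y - 7*n + y^2 + y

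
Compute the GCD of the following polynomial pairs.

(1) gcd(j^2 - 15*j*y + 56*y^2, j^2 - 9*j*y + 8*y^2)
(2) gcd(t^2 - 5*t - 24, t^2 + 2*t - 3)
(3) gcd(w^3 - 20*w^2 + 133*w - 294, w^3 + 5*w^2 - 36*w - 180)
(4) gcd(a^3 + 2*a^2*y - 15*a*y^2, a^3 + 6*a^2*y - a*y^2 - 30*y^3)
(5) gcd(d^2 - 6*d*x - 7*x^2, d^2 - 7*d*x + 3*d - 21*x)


(1) = gcd((j - 8*y)*(j - 7*y), (j - 8*y)*(j - y)) = -j + 8*y
(2) = t + 3
(3) = gcd((w - 7)^2*(w - 6), (w - 6)*(w + 5)*(w + 6)) = w - 6
(4) = a + 5*y
(5) = gcd((d - 7*x)*(d + x), (d + 3)*(d - 7*x)) = -d + 7*x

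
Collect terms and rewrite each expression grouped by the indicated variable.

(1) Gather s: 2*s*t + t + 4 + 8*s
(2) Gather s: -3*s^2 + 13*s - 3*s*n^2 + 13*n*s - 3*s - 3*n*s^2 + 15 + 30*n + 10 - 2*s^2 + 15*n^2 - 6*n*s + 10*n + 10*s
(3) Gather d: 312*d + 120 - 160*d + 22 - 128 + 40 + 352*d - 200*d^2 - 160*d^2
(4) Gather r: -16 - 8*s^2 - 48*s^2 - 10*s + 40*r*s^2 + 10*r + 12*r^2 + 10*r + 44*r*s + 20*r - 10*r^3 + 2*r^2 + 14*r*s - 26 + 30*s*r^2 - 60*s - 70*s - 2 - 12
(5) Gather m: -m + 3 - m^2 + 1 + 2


(1) = s*(2*t + 8) + t + 4
(2) = 15*n^2 + 40*n + s^2*(-3*n - 5) + s*(-3*n^2 + 7*n + 20) + 25
(3) = -360*d^2 + 504*d + 54
(4) = -10*r^3 + r^2*(30*s + 14) + r*(40*s^2 + 58*s + 40) - 56*s^2 - 140*s - 56
(5) = -m^2 - m + 6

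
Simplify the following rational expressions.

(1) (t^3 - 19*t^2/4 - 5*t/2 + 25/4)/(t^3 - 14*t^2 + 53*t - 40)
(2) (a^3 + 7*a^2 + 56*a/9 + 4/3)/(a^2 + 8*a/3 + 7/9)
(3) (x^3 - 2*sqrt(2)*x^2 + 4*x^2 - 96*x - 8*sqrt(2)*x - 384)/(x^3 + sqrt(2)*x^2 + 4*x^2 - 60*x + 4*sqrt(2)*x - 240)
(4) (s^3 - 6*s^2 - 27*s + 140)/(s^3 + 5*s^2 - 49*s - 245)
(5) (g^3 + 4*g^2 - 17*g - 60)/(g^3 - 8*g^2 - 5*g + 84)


(1) = (4*t + 5)/(4*t - 32)
(2) = (3*a^2 + 20*a + 12)/(3*a + 7)
(3) = (x - 8*sqrt(2))/(x - 5*sqrt(2))
(4) = (s - 4)/(s + 7)
(5) = (g + 5)/(g - 7)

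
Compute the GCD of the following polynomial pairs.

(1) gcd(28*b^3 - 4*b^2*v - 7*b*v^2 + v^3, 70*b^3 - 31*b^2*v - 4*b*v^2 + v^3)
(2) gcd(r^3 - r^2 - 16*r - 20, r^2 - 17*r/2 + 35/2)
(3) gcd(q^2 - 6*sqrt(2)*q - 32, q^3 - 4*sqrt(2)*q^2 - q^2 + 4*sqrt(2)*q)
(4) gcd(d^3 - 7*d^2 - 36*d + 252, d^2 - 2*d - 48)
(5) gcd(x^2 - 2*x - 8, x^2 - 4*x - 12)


(1) = gcd((-7*b + v)*(-2*b + v)*(2*b + v), (-7*b + v)*(-2*b + v)*(5*b + v)) = 14*b^2 - 9*b*v + v^2
(2) = r - 5
(3) = gcd((q - 8*sqrt(2))*(q + 2*sqrt(2)), q*(q - 1)*(q - 4*sqrt(2))) = 1
(4) = gcd((d - 7)*(d - 6)*(d + 6), (d - 8)*(d + 6)) = d + 6
(5) = gcd((x - 4)*(x + 2), (x - 6)*(x + 2)) = x + 2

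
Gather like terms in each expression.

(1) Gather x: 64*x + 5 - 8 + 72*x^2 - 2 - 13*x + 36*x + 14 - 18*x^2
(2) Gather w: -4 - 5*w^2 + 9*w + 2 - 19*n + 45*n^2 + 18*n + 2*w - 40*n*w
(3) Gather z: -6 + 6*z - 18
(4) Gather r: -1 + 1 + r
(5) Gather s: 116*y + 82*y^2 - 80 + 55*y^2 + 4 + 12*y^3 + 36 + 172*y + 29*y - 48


(1) = 54*x^2 + 87*x + 9
(2) = 45*n^2 - n - 5*w^2 + w*(11 - 40*n) - 2
(3) = 6*z - 24
(4) = r
(5) = 12*y^3 + 137*y^2 + 317*y - 88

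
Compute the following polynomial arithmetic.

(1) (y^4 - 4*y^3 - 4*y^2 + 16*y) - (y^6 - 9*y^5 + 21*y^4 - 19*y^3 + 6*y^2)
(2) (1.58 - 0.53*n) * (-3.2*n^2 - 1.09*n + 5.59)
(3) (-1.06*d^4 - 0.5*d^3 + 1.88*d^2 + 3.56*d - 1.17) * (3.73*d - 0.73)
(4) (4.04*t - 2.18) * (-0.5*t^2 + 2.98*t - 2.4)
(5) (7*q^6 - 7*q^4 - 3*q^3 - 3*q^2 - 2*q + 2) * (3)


(1) = -y^6 + 9*y^5 - 20*y^4 + 15*y^3 - 10*y^2 + 16*y
(2) = 1.696*n^3 - 4.4783*n^2 - 4.6849*n + 8.8322
(3) = -3.9538*d^5 - 1.0912*d^4 + 7.3774*d^3 + 11.9064*d^2 - 6.9629*d + 0.8541
(4) = -2.02*t^3 + 13.1292*t^2 - 16.1924*t + 5.232
(5) = 21*q^6 - 21*q^4 - 9*q^3 - 9*q^2 - 6*q + 6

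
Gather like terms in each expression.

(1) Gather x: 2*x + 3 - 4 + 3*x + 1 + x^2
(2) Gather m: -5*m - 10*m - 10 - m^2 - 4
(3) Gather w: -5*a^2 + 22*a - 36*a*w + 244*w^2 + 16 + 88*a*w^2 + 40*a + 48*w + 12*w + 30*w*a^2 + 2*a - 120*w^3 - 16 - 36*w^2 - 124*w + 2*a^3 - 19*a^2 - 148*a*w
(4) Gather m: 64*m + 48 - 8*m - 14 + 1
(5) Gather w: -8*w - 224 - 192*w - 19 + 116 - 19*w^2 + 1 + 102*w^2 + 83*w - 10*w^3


(1) = x^2 + 5*x
(2) = -m^2 - 15*m - 14
(3) = 2*a^3 - 24*a^2 + 64*a - 120*w^3 + w^2*(88*a + 208) + w*(30*a^2 - 184*a - 64)
(4) = 56*m + 35
(5) = -10*w^3 + 83*w^2 - 117*w - 126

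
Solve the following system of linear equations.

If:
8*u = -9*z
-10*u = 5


Then:
u = -1/2
z = 4/9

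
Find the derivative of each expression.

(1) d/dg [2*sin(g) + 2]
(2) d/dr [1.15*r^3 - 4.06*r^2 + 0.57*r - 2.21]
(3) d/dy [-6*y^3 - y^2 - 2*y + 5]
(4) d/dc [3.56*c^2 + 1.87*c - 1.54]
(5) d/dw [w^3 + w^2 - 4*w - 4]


(1) = 2*cos(g)
(2) = 3.45*r^2 - 8.12*r + 0.57
(3) = -18*y^2 - 2*y - 2
(4) = 7.12*c + 1.87
(5) = 3*w^2 + 2*w - 4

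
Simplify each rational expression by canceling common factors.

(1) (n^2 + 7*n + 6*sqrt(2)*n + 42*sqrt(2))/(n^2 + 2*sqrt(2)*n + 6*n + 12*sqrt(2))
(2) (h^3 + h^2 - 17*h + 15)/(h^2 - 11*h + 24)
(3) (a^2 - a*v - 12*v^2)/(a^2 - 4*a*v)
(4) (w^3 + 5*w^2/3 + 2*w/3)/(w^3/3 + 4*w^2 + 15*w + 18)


(1) = (n^2 + n*(7 + 6*sqrt(2)) + 42*sqrt(2))/(n^2 + n*(2*sqrt(2) + 6) + 12*sqrt(2))
(2) = (h^2 + 4*h - 5)/(h - 8)
(3) = (a + 3*v)/a
(4) = (3*w^3 + 5*w^2 + 2*w)/(w^3 + 12*w^2 + 45*w + 54)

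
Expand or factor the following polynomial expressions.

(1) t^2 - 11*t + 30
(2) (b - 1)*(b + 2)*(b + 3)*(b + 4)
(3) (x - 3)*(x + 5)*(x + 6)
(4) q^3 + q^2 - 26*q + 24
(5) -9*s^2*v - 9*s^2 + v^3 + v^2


(1) = (t - 6)*(t - 5)
(2) = b^4 + 8*b^3 + 17*b^2 - 2*b - 24
(3) = x^3 + 8*x^2 - 3*x - 90
(4) = (q - 4)*(q - 1)*(q + 6)
(5) = (-3*s + v)*(3*s + v)*(v + 1)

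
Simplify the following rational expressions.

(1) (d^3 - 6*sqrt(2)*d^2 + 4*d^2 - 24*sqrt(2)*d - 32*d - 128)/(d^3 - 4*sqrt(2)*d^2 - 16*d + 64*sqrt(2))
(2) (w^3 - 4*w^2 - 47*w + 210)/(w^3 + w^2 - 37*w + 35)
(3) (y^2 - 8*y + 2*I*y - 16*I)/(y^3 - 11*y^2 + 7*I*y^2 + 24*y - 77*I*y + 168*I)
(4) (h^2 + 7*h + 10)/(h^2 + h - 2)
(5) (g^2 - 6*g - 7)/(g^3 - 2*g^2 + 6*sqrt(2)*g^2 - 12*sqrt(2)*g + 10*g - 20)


(1) = (d^2 - 6*sqrt(2)*d - 32)/(d^2 + d*(-4*sqrt(2) - 4) + 16*sqrt(2))
(2) = (w - 6)/(w - 1)
(3) = (y + 2*I)/(y^2 + y*(-3 + 7*I) - 21*I)
(4) = (h + 5)/(h - 1)
(5) = (g^2 - 6*g - 7)/(g^3 + g^2*(-2 + 6*sqrt(2)) + g*(10 - 12*sqrt(2)) - 20)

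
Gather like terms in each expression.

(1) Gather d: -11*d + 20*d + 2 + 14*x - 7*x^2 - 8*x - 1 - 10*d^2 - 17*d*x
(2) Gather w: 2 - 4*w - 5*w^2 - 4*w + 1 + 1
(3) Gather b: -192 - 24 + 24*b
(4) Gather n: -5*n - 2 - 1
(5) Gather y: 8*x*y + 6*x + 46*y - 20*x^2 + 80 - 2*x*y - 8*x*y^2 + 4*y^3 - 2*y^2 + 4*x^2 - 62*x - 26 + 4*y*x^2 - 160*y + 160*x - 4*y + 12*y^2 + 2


(1) = -10*d^2 + d*(9 - 17*x) - 7*x^2 + 6*x + 1
(2) = -5*w^2 - 8*w + 4
(3) = 24*b - 216
(4) = -5*n - 3
(5) = -16*x^2 + 104*x + 4*y^3 + y^2*(10 - 8*x) + y*(4*x^2 + 6*x - 118) + 56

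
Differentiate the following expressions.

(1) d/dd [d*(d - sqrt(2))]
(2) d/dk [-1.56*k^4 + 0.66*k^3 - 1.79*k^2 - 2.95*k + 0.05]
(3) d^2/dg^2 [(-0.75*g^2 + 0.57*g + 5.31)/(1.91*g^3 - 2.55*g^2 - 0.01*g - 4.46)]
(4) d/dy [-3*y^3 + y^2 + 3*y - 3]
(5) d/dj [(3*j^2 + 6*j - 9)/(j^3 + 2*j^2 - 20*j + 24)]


(1) = 2*d - sqrt(2)
(2) = -6.24*k^3 + 1.98*k^2 - 3.58*k - 2.95
(3) = (-5.47215*g^6 + 12.476502*g^5 + 215.713872*g^4 - 495.770106*g^3 + 316.006848*g^2 + 233.319366*g - 150.668442)/(6.967871*g^9 - 27.907965*g^8 + 37.149882*g^7 - 65.100723*g^6 + 130.140078*g^5 - 86.493099*g^4 + 113.296487*g^3 - 152.172078*g^2 - 0.596748*g - 88.716536)
(4) = -9*y^2 + 2*y + 3
(5) = 3*(-j^3 - 6*j^2 - 27*j + 6)/(j^5 + 6*j^4 - 24*j^3 - 80*j^2 + 336*j - 288)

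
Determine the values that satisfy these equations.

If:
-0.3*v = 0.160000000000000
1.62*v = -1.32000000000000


Then:
No Solution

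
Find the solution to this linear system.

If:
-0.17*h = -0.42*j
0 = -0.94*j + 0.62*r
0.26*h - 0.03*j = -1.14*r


Then:
h = 0.00
j = 0.00
r = 0.00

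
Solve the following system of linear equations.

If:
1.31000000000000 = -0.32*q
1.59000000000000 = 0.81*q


Then:
No Solution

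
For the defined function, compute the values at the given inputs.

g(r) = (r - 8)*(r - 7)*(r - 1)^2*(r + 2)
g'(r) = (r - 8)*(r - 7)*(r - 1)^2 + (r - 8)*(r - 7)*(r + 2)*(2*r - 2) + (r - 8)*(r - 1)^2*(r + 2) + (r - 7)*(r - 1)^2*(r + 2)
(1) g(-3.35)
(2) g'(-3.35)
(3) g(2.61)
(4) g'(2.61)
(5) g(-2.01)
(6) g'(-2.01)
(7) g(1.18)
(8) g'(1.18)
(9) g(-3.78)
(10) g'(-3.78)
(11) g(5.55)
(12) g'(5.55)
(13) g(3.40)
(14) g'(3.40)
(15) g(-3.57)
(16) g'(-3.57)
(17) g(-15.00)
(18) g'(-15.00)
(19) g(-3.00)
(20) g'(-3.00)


(1) = -3000.88
(2) = 4156.92
(3) = 282.75
(4) = 295.71
(5) = -8.17
(6) = 824.28
(7) = 4.09
(8) = 45.42
(9) = -5164.64
(10) = 5979.94
(11) = 555.27
(12) = -291.96
(13) = 515.08
(14) = 269.57
(15) = -4009.96
(16) = 5034.98
(17) = -1683968.00
(18) = 489792.00
(19) = -1760.00
(20) = 2976.00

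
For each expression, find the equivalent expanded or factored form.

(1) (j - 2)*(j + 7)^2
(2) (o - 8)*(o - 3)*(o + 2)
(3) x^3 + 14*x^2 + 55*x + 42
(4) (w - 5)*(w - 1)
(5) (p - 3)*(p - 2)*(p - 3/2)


(1) = j^3 + 12*j^2 + 21*j - 98
(2) = o^3 - 9*o^2 + 2*o + 48
(3) = (x + 1)*(x + 6)*(x + 7)
(4) = w^2 - 6*w + 5
(5) = p^3 - 13*p^2/2 + 27*p/2 - 9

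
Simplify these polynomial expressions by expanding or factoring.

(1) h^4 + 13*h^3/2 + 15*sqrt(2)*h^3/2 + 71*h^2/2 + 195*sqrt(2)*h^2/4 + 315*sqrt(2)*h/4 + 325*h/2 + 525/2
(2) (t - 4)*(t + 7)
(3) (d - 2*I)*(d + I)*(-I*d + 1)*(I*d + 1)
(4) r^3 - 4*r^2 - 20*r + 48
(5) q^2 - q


(1) = (h + 3)*(h + 7/2)*(h + 5*sqrt(2)/2)*(h + 5*sqrt(2))
(2) = t^2 + 3*t - 28
(3) = d^4 - I*d^3 + 3*d^2 - I*d + 2
(4) = (r - 6)*(r - 2)*(r + 4)
(5) = q*(q - 1)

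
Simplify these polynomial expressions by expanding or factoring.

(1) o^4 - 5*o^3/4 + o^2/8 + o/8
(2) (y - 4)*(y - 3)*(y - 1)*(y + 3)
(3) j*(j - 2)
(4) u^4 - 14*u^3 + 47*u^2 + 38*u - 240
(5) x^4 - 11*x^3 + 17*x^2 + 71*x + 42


(1) = o*(o - 1)*(o - 1/2)*(o + 1/4)
(2) = y^4 - 5*y^3 - 5*y^2 + 45*y - 36
(3) = j^2 - 2*j
(4) = (u - 8)*(u - 5)*(u - 3)*(u + 2)
(5) = (x - 7)*(x - 6)*(x + 1)^2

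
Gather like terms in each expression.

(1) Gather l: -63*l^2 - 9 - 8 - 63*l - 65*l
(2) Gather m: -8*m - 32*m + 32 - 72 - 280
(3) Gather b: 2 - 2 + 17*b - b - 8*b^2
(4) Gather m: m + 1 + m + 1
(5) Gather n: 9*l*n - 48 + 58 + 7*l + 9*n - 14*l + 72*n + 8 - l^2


(1) = -63*l^2 - 128*l - 17
(2) = -40*m - 320
(3) = -8*b^2 + 16*b
(4) = 2*m + 2
(5) = -l^2 - 7*l + n*(9*l + 81) + 18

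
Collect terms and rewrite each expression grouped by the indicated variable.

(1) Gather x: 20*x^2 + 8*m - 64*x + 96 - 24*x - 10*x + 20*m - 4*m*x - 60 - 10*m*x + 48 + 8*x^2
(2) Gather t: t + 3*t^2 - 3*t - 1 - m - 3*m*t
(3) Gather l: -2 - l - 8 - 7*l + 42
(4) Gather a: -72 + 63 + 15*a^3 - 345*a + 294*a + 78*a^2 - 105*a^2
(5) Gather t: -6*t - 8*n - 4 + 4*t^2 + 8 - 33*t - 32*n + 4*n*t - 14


(1) = 28*m + 28*x^2 + x*(-14*m - 98) + 84
(2) = -m + 3*t^2 + t*(-3*m - 2) - 1
(3) = 32 - 8*l
(4) = 15*a^3 - 27*a^2 - 51*a - 9
(5) = -40*n + 4*t^2 + t*(4*n - 39) - 10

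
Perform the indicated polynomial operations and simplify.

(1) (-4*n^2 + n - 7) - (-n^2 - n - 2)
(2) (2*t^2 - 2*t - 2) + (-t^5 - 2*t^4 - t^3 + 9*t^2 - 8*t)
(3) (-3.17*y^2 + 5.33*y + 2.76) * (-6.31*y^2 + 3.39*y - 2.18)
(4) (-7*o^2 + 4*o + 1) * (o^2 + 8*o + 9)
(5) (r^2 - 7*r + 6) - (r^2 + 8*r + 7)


(1) = -3*n^2 + 2*n - 5
(2) = -t^5 - 2*t^4 - t^3 + 11*t^2 - 10*t - 2
(3) = 20.0027*y^4 - 44.3786*y^3 + 7.5637*y^2 - 2.263*y - 6.0168
(4) = -7*o^4 - 52*o^3 - 30*o^2 + 44*o + 9
(5) = -15*r - 1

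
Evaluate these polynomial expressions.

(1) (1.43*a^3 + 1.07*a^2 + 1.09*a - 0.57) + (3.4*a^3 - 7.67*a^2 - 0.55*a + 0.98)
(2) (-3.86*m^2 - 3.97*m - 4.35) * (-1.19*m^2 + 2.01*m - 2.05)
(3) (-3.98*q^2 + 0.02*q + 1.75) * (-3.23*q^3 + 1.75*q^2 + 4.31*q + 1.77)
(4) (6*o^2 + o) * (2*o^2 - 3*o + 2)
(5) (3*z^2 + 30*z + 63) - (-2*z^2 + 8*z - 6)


(1) = 4.83*a^3 - 6.6*a^2 + 0.54*a + 0.41
(2) = 4.5934*m^4 - 3.0343*m^3 + 5.1098*m^2 - 0.605*m + 8.9175
(3) = 12.8554*q^5 - 7.0296*q^4 - 22.7713*q^3 - 3.8959*q^2 + 7.5779*q + 3.0975
(4) = 12*o^4 - 16*o^3 + 9*o^2 + 2*o
(5) = 5*z^2 + 22*z + 69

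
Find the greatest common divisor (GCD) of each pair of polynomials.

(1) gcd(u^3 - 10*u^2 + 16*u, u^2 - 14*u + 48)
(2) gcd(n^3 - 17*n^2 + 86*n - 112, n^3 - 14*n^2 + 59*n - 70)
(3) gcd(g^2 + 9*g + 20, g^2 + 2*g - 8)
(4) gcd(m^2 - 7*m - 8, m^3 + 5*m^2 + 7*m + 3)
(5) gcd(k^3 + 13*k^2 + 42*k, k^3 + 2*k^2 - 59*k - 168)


(1) = gcd(u*(u - 8)*(u - 2), (u - 8)*(u - 6)) = u - 8
(2) = n^2 - 9*n + 14
(3) = gcd((g + 4)*(g + 5), (g - 2)*(g + 4)) = g + 4
(4) = m + 1
(5) = gcd(k*(k + 6)*(k + 7), (k - 8)*(k + 3)*(k + 7)) = k + 7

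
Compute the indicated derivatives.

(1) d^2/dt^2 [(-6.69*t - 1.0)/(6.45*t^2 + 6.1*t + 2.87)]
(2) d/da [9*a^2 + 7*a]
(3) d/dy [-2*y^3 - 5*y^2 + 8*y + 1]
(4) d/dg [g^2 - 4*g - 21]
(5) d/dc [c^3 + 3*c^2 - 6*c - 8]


(1) = (-(6.69*t + 1.0)*(12.9*t + 6.1)*(25.8*t + 12.2) + (258.903*t + 94.518)*(6.45*t^2 + 6.1*t + 2.87))/(6.45*t^2 + 6.1*t + 2.87)^3
(2) = 18*a + 7
(3) = -6*y^2 - 10*y + 8
(4) = 2*g - 4
(5) = 3*c^2 + 6*c - 6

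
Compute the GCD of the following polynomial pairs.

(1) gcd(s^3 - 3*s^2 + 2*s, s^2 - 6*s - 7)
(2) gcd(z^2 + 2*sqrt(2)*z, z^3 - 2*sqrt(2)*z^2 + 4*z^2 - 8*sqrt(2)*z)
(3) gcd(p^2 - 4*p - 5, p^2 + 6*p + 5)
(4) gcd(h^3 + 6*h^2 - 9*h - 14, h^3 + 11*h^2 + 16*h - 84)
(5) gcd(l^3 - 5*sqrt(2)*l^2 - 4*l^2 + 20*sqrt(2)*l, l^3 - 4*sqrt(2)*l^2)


(1) = gcd(s*(s - 2)*(s - 1), (s - 7)*(s + 1)) = 1
(2) = z
(3) = gcd((p - 5)*(p + 1), (p + 1)*(p + 5)) = p + 1
(4) = h^2 + 5*h - 14
(5) = gcd(l*(l - 4)*(l - 5*sqrt(2)), l^2*(l - 4*sqrt(2))) = l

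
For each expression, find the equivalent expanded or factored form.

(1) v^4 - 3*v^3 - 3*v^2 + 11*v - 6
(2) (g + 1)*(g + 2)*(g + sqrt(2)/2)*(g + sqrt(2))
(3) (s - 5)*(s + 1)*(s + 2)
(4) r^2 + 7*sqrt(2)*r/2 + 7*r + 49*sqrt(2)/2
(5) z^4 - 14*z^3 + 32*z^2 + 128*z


(1) = (v - 3)*(v - 1)^2*(v + 2)
(2) = g^4 + 3*sqrt(2)*g^3/2 + 3*g^3 + 3*g^2 + 9*sqrt(2)*g^2/2 + 3*g + 3*sqrt(2)*g + 2
(3) = s^3 - 2*s^2 - 13*s - 10
(4) = (r + 7)*(r + 7*sqrt(2)/2)
(5) = z*(z - 8)^2*(z + 2)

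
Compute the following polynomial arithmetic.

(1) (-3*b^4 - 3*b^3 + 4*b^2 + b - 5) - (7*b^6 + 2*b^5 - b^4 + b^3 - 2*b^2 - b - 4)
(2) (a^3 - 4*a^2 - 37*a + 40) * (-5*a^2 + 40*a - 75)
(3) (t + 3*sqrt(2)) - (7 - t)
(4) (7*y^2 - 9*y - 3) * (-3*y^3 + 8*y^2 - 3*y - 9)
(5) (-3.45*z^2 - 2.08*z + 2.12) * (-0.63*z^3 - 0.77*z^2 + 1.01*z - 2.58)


(1) = -7*b^6 - 2*b^5 - 2*b^4 - 4*b^3 + 6*b^2 + 2*b - 1
(2) = -5*a^5 + 60*a^4 - 50*a^3 - 1380*a^2 + 4375*a - 3000
(3) = 2*t - 7 + 3*sqrt(2)
(4) = -21*y^5 + 83*y^4 - 84*y^3 - 60*y^2 + 90*y + 27
(5) = 2.1735*z^5 + 3.9669*z^4 - 3.2185*z^3 + 5.1678*z^2 + 7.5076*z - 5.4696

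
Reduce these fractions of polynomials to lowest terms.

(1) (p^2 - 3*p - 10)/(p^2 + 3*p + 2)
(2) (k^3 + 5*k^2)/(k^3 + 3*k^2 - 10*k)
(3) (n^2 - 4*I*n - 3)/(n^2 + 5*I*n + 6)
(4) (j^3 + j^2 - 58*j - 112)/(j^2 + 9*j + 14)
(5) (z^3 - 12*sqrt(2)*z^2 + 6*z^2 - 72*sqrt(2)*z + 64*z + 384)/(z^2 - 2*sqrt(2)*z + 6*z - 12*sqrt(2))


(1) = (p - 5)/(p + 1)
(2) = k/(k - 2)
(3) = (n - 3*I)/(n + 6*I)
(4) = j - 8
(5) = (z^2 - 12*sqrt(2)*z + 64)/(z - 2*sqrt(2))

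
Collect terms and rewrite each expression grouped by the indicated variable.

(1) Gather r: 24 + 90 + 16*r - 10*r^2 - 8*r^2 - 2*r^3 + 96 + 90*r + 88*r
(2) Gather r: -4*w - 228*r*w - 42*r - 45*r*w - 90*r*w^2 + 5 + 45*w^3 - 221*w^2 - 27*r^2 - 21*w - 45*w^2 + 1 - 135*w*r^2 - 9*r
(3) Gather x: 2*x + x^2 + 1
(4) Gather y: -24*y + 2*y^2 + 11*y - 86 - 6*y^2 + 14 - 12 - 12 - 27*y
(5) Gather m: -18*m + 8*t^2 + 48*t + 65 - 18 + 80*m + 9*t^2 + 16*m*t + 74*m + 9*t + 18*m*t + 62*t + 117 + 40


(1) = -2*r^3 - 18*r^2 + 194*r + 210
(2) = r^2*(-135*w - 27) + r*(-90*w^2 - 273*w - 51) + 45*w^3 - 266*w^2 - 25*w + 6
(3) = x^2 + 2*x + 1
(4) = -4*y^2 - 40*y - 96
(5) = m*(34*t + 136) + 17*t^2 + 119*t + 204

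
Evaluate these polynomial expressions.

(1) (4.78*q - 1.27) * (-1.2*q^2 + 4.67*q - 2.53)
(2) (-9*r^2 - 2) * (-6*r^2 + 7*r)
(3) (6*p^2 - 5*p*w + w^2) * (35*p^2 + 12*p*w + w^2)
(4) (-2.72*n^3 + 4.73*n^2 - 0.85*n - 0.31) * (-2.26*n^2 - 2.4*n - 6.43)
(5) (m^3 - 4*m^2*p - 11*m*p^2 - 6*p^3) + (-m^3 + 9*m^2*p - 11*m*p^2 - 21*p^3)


(1) = -5.736*q^3 + 23.8466*q^2 - 18.0243*q + 3.2131
(2) = 54*r^4 - 63*r^3 + 12*r^2 - 14*r
(3) = 210*p^4 - 103*p^3*w - 19*p^2*w^2 + 7*p*w^3 + w^4
(4) = 6.1472*n^5 - 4.1618*n^4 + 8.0586*n^3 - 27.6733*n^2 + 6.2095*n + 1.9933
(5) = 5*m^2*p - 22*m*p^2 - 27*p^3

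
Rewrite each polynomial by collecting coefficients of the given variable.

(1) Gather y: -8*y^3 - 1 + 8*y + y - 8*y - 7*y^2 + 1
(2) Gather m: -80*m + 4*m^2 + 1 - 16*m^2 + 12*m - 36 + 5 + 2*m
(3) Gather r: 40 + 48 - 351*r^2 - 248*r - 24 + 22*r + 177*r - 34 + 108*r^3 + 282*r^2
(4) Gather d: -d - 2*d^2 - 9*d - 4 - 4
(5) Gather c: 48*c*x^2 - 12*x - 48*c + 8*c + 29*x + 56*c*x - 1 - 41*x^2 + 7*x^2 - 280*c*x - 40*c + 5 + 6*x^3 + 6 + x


(1) = -8*y^3 - 7*y^2 + y
(2) = -12*m^2 - 66*m - 30
(3) = 108*r^3 - 69*r^2 - 49*r + 30
(4) = -2*d^2 - 10*d - 8
(5) = c*(48*x^2 - 224*x - 80) + 6*x^3 - 34*x^2 + 18*x + 10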